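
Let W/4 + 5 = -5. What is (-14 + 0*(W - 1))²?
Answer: 196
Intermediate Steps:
W = -40 (W = -20 + 4*(-5) = -20 - 20 = -40)
(-14 + 0*(W - 1))² = (-14 + 0*(-40 - 1))² = (-14 + 0*(-41))² = (-14 + 0)² = (-14)² = 196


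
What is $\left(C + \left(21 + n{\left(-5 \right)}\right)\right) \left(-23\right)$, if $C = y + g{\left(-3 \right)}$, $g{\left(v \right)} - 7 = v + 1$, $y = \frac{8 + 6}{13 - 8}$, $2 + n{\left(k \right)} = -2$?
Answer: $- \frac{2852}{5} \approx -570.4$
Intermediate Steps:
$n{\left(k \right)} = -4$ ($n{\left(k \right)} = -2 - 2 = -4$)
$y = \frac{14}{5} \approx 2.8$
$g{\left(v \right)} = 8 + v$ ($g{\left(v \right)} = 7 + \left(v + 1\right) = 7 + \left(1 + v\right) = 8 + v$)
$C = \frac{39}{5}$ ($C = \frac{14}{5} + \left(8 - 3\right) = \frac{14}{5} + 5 = \frac{39}{5} \approx 7.8$)
$\left(C + \left(21 + n{\left(-5 \right)}\right)\right) \left(-23\right) = \left(\frac{39}{5} + \left(21 - 4\right)\right) \left(-23\right) = \left(\frac{39}{5} + 17\right) \left(-23\right) = \frac{124}{5} \left(-23\right) = - \frac{2852}{5}$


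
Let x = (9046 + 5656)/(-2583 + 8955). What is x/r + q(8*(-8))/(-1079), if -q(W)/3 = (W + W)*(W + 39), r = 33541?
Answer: 1025879541329/115303694454 ≈ 8.8972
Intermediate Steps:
x = 7351/3186 (x = 14702/6372 = 14702*(1/6372) = 7351/3186 ≈ 2.3073)
q(W) = -6*W*(39 + W) (q(W) = -3*(W + W)*(W + 39) = -3*2*W*(39 + W) = -6*W*(39 + W))
x/r + q(8*(-8))/(-1079) = (7351/3186)/33541 - 6*8*(-8)*(39 + 8*(-8))/(-1079) = (7351/3186)*(1/33541) - 6*(-64)*(39 - 64)*(-1/1079) = 7351/106861626 - 6*(-64)*(-25)*(-1/1079) = 7351/106861626 - 9600*(-1/1079) = 7351/106861626 + 9600/1079 = 1025879541329/115303694454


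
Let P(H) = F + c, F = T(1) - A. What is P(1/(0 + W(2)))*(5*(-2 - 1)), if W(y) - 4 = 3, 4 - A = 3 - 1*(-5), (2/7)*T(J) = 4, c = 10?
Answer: -420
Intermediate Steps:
T(J) = 14 (T(J) = (7/2)*4 = 14)
A = -4 (A = 4 - (3 - 1*(-5)) = 4 - (3 + 5) = 4 - 1*8 = 4 - 8 = -4)
W(y) = 7 (W(y) = 4 + 3 = 7)
F = 18 (F = 14 - 1*(-4) = 14 + 4 = 18)
P(H) = 28 (P(H) = 18 + 10 = 28)
P(1/(0 + W(2)))*(5*(-2 - 1)) = 28*(5*(-2 - 1)) = 28*(5*(-3)) = 28*(-15) = -420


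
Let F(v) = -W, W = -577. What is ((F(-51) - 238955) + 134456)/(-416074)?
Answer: 51961/208037 ≈ 0.24977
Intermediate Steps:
F(v) = 577 (F(v) = -1*(-577) = 577)
((F(-51) - 238955) + 134456)/(-416074) = ((577 - 238955) + 134456)/(-416074) = (-238378 + 134456)*(-1/416074) = -103922*(-1/416074) = 51961/208037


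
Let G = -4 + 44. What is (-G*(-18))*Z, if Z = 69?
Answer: 49680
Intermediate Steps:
G = 40
(-G*(-18))*Z = (-1*40*(-18))*69 = -40*(-18)*69 = 720*69 = 49680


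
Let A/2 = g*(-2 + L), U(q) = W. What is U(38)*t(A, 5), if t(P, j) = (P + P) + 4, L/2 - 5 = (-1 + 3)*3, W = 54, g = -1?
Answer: -4104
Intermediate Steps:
U(q) = 54
L = 22 (L = 10 + 2*((-1 + 3)*3) = 10 + 2*(2*3) = 10 + 2*6 = 10 + 12 = 22)
A = -40 (A = 2*(-(-2 + 22)) = 2*(-1*20) = 2*(-20) = -40)
t(P, j) = 4 + 2*P (t(P, j) = 2*P + 4 = 4 + 2*P)
U(38)*t(A, 5) = 54*(4 + 2*(-40)) = 54*(4 - 80) = 54*(-76) = -4104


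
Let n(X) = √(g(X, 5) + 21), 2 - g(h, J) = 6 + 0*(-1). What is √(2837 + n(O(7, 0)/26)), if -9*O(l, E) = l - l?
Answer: √(2837 + √17) ≈ 53.302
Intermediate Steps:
O(l, E) = 0 (O(l, E) = -(l - l)/9 = -⅑*0 = 0)
g(h, J) = -4 (g(h, J) = 2 - (6 + 0*(-1)) = 2 - (6 + 0) = 2 - 1*6 = 2 - 6 = -4)
n(X) = √17 (n(X) = √(-4 + 21) = √17)
√(2837 + n(O(7, 0)/26)) = √(2837 + √17)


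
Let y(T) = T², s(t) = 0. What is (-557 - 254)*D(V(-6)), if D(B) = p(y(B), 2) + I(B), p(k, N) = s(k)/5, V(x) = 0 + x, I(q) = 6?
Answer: -4866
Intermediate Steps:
V(x) = x
p(k, N) = 0 (p(k, N) = 0/5 = 0*(⅕) = 0)
D(B) = 6 (D(B) = 0 + 6 = 6)
(-557 - 254)*D(V(-6)) = (-557 - 254)*6 = -811*6 = -4866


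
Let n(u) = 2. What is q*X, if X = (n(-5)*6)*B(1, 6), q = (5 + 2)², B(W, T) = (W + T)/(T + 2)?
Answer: 1029/2 ≈ 514.50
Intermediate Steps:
B(W, T) = (T + W)/(2 + T)
q = 49 (q = 7² = 49)
X = 21/2 (X = (2*6)*((6 + 1)/(2 + 6)) = 12*(7/8) = 21/2 ≈ 10.500)
q*X = 49*(21/2) = 1029/2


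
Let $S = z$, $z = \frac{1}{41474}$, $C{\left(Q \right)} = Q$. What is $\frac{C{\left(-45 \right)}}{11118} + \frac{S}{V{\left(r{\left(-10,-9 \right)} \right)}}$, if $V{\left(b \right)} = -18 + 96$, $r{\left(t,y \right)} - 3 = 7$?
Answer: $- \frac{24260437}{5994403116} \approx -0.0040472$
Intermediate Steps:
$r{\left(t,y \right)} = 10$ ($r{\left(t,y \right)} = 3 + 7 = 10$)
$V{\left(b \right)} = 78$
$z = \frac{1}{41474} \approx 2.4111 \cdot 10^{-5}$
$S = \frac{1}{41474} \approx 2.4111 \cdot 10^{-5}$
$\frac{C{\left(-45 \right)}}{11118} + \frac{S}{V{\left(r{\left(-10,-9 \right)} \right)}} = - \frac{45}{11118} + \frac{1}{41474 \cdot 78} = \left(-45\right) \frac{1}{11118} + \frac{1}{41474} \cdot \frac{1}{78} = - \frac{15}{3706} + \frac{1}{3234972} = - \frac{24260437}{5994403116}$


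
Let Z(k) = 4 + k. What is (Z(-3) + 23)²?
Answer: 576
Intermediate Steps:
(Z(-3) + 23)² = ((4 - 3) + 23)² = (1 + 23)² = 24² = 576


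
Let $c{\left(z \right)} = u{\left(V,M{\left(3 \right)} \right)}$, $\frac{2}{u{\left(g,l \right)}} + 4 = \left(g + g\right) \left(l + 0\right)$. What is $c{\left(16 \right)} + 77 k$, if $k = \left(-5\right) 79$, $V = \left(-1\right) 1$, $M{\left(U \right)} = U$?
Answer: $- \frac{152076}{5} \approx -30415.0$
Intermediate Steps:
$V = -1$
$u{\left(g,l \right)} = \frac{2}{-4 + 2 g l}$ ($u{\left(g,l \right)} = \frac{2}{-4 + \left(g + g\right) \left(l + 0\right)} = \frac{2}{-4 + 2 g l}$)
$c{\left(z \right)} = - \frac{1}{5}$ ($c{\left(z \right)} = \frac{1}{-2 - 3} = \frac{1}{-5} = - \frac{1}{5}$)
$k = -395$
$c{\left(16 \right)} + 77 k = - \frac{1}{5} + 77 \left(-395\right) = - \frac{1}{5} - 30415 = - \frac{152076}{5}$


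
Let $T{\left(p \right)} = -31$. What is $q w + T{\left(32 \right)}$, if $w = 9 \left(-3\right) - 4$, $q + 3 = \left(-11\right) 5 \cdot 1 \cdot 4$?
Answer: $6882$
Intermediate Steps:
$q = -223$ ($q = -3 + \left(-11\right) 5 \cdot 1 \cdot 4 = -3 - 220 = -223$)
$w = -31$ ($w = -27 - 4 = -31$)
$q w + T{\left(32 \right)} = \left(-223\right) \left(-31\right) - 31 = 6913 - 31 = 6882$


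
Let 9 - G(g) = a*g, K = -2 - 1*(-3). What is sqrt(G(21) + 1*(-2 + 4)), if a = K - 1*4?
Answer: sqrt(74) ≈ 8.6023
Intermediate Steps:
K = 1 (K = -2 + 3 = 1)
a = -3 (a = 1 - 1*4 = 1 - 4 = -3)
G(g) = 9 + 3*g (G(g) = 9 - (-3)*g = 9 + 3*g)
sqrt(G(21) + 1*(-2 + 4)) = sqrt((9 + 3*21) + 1*(-2 + 4)) = sqrt((9 + 63) + 1*2) = sqrt(72 + 2) = sqrt(74)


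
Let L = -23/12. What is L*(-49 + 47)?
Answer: 23/6 ≈ 3.8333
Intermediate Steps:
L = -23/12 (L = -23*1/12 = -23/12 ≈ -1.9167)
L*(-49 + 47) = -23*(-49 + 47)/12 = -23/12*(-2) = 23/6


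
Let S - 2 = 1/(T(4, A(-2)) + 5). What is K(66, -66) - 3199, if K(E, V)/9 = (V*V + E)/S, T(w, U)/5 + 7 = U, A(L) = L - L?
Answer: 1005199/59 ≈ 17037.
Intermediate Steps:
A(L) = 0
T(w, U) = -35 + 5*U
S = 59/30 (S = 2 + 1/((-35 + 5*0) + 5) = 2 + 1/((-35 + 0) + 5) = 2 + 1/(-35 + 5) = 2 + 1/(-30) = 2 - 1/30 = 59/30 ≈ 1.9667)
K(E, V) = 270*E/59 + 270*V²/59 (K(E, V) = 9*((V*V + E)/(59/30)) = 9*((V² + E)*(30/59)) = 9*((E + V²)*(30/59)) = 9*(30*E/59 + 30*V²/59) = 270*E/59 + 270*V²/59)
K(66, -66) - 3199 = ((270/59)*66 + (270/59)*(-66)²) - 3199 = (17820/59 + (270/59)*4356) - 3199 = (17820/59 + 1176120/59) - 3199 = 1193940/59 - 3199 = 1005199/59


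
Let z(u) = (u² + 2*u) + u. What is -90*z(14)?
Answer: -21420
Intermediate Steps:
z(u) = u² + 3*u
-90*z(14) = -1260*(3 + 14) = -1260*17 = -90*238 = -21420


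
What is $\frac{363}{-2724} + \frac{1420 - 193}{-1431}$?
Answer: $- \frac{429089}{433116} \approx -0.9907$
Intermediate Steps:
$\frac{363}{-2724} + \frac{1420 - 193}{-1431} = 363 \left(- \frac{1}{2724}\right) + 1227 \left(- \frac{1}{1431}\right) = - \frac{121}{908} - \frac{409}{477} = - \frac{429089}{433116}$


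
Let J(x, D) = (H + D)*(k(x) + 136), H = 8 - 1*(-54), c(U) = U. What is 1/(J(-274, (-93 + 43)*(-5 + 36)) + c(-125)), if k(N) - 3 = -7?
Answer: -1/196541 ≈ -5.0880e-6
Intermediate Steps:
H = 62 (H = 8 + 54 = 62)
k(N) = -4 (k(N) = 3 - 7 = -4)
J(x, D) = 8184 + 132*D (J(x, D) = (62 + D)*(-4 + 136) = (62 + D)*132 = 8184 + 132*D)
1/(J(-274, (-93 + 43)*(-5 + 36)) + c(-125)) = 1/((8184 + 132*((-93 + 43)*(-5 + 36))) - 125) = 1/((8184 + 132*(-50*31)) - 125) = 1/((8184 + 132*(-1550)) - 125) = 1/((8184 - 204600) - 125) = 1/(-196416 - 125) = 1/(-196541) = -1/196541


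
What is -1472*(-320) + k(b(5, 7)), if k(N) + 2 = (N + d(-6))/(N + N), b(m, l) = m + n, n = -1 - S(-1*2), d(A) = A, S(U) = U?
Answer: 471038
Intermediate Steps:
n = 1 (n = -1 - (-1)*2 = -1 - 1*(-2) = -1 + 2 = 1)
b(m, l) = 1 + m (b(m, l) = m + 1 = 1 + m)
k(N) = -2 + (-6 + N)/(2*N) (k(N) = -2 + (N - 6)/(N + N) = -2 + (-6 + N)/((2*N)) = -2 + (-6 + N)*(1/(2*N)) = -2 + (-6 + N)/(2*N))
-1472*(-320) + k(b(5, 7)) = -1472*(-320) + (-3/2 - 3/(1 + 5)) = 471040 + (-3/2 - 3/6) = 471040 + (-3/2 - 3*⅙) = 471040 + (-3/2 - ½) = 471040 - 2 = 471038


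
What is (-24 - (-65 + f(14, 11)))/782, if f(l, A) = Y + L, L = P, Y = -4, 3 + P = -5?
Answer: 53/782 ≈ 0.067775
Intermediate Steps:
P = -8 (P = -3 - 5 = -8)
L = -8
f(l, A) = -12 (f(l, A) = -4 - 8 = -12)
(-24 - (-65 + f(14, 11)))/782 = (-24 - (-65 - 12))/782 = (-24 - 1*(-77))*(1/782) = (-24 + 77)*(1/782) = 53*(1/782) = 53/782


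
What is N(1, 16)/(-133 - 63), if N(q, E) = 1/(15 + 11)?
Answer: -1/5096 ≈ -0.00019623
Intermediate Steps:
N(q, E) = 1/26
N(1, 16)/(-133 - 63) = (1/26)/(-133 - 63) = (1/26)/(-196) = -1/196*1/26 = -1/5096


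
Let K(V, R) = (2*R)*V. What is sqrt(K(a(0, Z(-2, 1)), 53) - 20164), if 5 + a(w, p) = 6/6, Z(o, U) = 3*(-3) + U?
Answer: 2*I*sqrt(5147) ≈ 143.49*I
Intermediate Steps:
Z(o, U) = -9 + U
a(w, p) = -4 (a(w, p) = -5 + 6/6 = -5 + 6*(1/6) = -5 + 1 = -4)
K(V, R) = 2*R*V
sqrt(K(a(0, Z(-2, 1)), 53) - 20164) = sqrt(2*53*(-4) - 20164) = sqrt(-424 - 20164) = sqrt(-20588) = 2*I*sqrt(5147)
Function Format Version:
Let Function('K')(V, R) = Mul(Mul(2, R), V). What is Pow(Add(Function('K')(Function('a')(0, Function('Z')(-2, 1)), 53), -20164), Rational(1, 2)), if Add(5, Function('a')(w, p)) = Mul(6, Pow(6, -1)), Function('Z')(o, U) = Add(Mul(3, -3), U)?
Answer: Mul(2, I, Pow(5147, Rational(1, 2))) ≈ Mul(143.49, I)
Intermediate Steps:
Function('Z')(o, U) = Add(-9, U)
Function('a')(w, p) = -4 (Function('a')(w, p) = Add(-5, Mul(6, Pow(6, -1))) = Add(-5, Mul(6, Rational(1, 6))) = Add(-5, 1) = -4)
Function('K')(V, R) = Mul(2, R, V)
Pow(Add(Function('K')(Function('a')(0, Function('Z')(-2, 1)), 53), -20164), Rational(1, 2)) = Pow(Add(Mul(2, 53, -4), -20164), Rational(1, 2)) = Pow(Add(-424, -20164), Rational(1, 2)) = Pow(-20588, Rational(1, 2)) = Mul(2, I, Pow(5147, Rational(1, 2)))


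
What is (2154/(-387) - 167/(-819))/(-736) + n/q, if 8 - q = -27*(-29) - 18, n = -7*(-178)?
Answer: -32153014571/19621221984 ≈ -1.6387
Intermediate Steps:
n = 1246
q = -757 (q = 8 - (-27*(-29) - 18) = 8 - (783 - 18) = 8 - 1*765 = 8 - 765 = -757)
(2154/(-387) - 167/(-819))/(-736) + n/q = (2154/(-387) - 167/(-819))/(-736) + 1246/(-757) = (2154*(-1/387) - 167*(-1/819))*(-1/736) + 1246*(-1/757) = (-718/129 + 167/819)*(-1/736) - 1246/757 = -188833/35217*(-1/736) - 1246/757 = 188833/25919712 - 1246/757 = -32153014571/19621221984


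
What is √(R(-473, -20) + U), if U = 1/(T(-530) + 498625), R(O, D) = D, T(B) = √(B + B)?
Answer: √((-9972499 - 40*I*√265)/(498625 + 2*I*√265)) ≈ 0.e-11 - 4.4721*I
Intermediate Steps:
T(B) = √2*√B (T(B) = √(2*B) = √2*√B)
U = 1/(498625 + 2*I*√265) (U = 1/(√2*√(-530) + 498625) = 1/(√2*(I*√530) + 498625) = 1/(2*I*√265 + 498625) = 1/(498625 + 2*I*√265) ≈ 2.0055e-6 - 1.3e-10*I)
√(R(-473, -20) + U) = √(-20 + (99725/49725378337 - 2*I*√265/248626891685)) = √(-994507467015/49725378337 - 2*I*√265/248626891685)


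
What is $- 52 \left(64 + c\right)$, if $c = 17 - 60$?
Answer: $-1092$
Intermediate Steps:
$c = -43$ ($c = 17 - 60 = -43$)
$- 52 \left(64 + c\right) = - 52 \left(64 - 43\right) = \left(-52\right) 21 = -1092$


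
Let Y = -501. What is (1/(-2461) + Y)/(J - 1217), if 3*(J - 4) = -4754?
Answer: 3698886/20655173 ≈ 0.17908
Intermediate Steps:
J = -4742/3 (J = 4 + (⅓)*(-4754) = 4 - 4754/3 = -4742/3 ≈ -1580.7)
(1/(-2461) + Y)/(J - 1217) = (1/(-2461) - 501)/(-4742/3 - 1217) = (-1/2461 - 501)/(-8393/3) = -1232962/2461*(-3/8393) = 3698886/20655173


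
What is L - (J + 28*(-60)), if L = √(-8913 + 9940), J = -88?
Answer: 1768 + √1027 ≈ 1800.0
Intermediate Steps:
L = √1027 ≈ 32.047
L - (J + 28*(-60)) = √1027 - (-88 + 28*(-60)) = √1027 - (-88 - 1680) = √1027 - 1*(-1768) = √1027 + 1768 = 1768 + √1027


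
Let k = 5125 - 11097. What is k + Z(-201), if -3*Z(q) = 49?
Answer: -17965/3 ≈ -5988.3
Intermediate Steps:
Z(q) = -49/3 (Z(q) = -⅓*49 = -49/3)
k = -5972
k + Z(-201) = -5972 - 49/3 = -17965/3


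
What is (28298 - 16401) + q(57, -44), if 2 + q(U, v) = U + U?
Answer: 12009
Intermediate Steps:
q(U, v) = -2 + 2*U (q(U, v) = -2 + (U + U) = -2 + 2*U)
(28298 - 16401) + q(57, -44) = (28298 - 16401) + (-2 + 2*57) = 11897 + (-2 + 114) = 11897 + 112 = 12009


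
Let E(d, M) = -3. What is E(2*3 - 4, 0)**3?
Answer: -27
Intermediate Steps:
E(2*3 - 4, 0)**3 = (-3)**3 = -27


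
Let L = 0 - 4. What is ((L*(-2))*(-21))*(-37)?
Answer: 6216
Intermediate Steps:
L = -4
((L*(-2))*(-21))*(-37) = (-4*(-2)*(-21))*(-37) = (8*(-21))*(-37) = -168*(-37) = 6216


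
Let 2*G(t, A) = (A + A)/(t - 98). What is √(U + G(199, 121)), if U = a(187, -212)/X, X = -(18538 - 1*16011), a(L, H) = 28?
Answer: √4370977/1919 ≈ 1.0895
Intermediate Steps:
G(t, A) = A/(-98 + t) (G(t, A) = ((A + A)/(t - 98))/2 = ((2*A)/(-98 + t))/2 = (2*A/(-98 + t))/2 = A/(-98 + t))
X = -2527 (X = -(18538 - 16011) = -1*2527 = -2527)
U = -4/361 (U = 28/(-2527) = 28*(-1/2527) = -4/361 ≈ -0.011080)
√(U + G(199, 121)) = √(-4/361 + 121/(-98 + 199)) = √(-4/361 + 121/101) = √(43277/36461) = √4370977/1919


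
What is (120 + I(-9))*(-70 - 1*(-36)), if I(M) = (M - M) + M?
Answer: -3774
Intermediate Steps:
I(M) = M (I(M) = 0 + M = M)
(120 + I(-9))*(-70 - 1*(-36)) = (120 - 9)*(-70 - 1*(-36)) = 111*(-70 + 36) = 111*(-34) = -3774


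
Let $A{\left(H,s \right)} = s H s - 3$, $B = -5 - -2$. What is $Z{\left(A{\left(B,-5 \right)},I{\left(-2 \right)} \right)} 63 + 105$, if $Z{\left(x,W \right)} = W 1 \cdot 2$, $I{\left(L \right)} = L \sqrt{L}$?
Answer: $105 - 252 i \sqrt{2} \approx 105.0 - 356.38 i$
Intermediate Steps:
$B = -3$ ($B = -5 + 2 = -3$)
$I{\left(L \right)} = L^{\frac{3}{2}}$
$A{\left(H,s \right)} = -3 + H s^{2}$ ($A{\left(H,s \right)} = H s s - 3 = H s^{2} - 3 = -3 + H s^{2}$)
$Z{\left(x,W \right)} = 2 W$ ($Z{\left(x,W \right)} = W 2 = 2 W$)
$Z{\left(A{\left(B,-5 \right)},I{\left(-2 \right)} \right)} 63 + 105 = 2 \left(-2\right)^{\frac{3}{2}} \cdot 63 + 105 = 2 \left(- 2 i \sqrt{2}\right) 63 + 105 = - 4 i \sqrt{2} \cdot 63 + 105 = - 252 i \sqrt{2} + 105 = 105 - 252 i \sqrt{2}$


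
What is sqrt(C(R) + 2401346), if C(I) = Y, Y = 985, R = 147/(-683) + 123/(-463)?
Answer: sqrt(2402331) ≈ 1549.9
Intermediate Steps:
R = -152070/316229 (R = 147*(-1/683) + 123*(-1/463) = -147/683 - 123/463 = -152070/316229 ≈ -0.48089)
C(I) = 985
sqrt(C(R) + 2401346) = sqrt(985 + 2401346) = sqrt(2402331)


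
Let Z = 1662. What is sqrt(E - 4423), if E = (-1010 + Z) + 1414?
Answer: I*sqrt(2357) ≈ 48.549*I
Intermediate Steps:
E = 2066 (E = (-1010 + 1662) + 1414 = 652 + 1414 = 2066)
sqrt(E - 4423) = sqrt(2066 - 4423) = sqrt(-2357) = I*sqrt(2357)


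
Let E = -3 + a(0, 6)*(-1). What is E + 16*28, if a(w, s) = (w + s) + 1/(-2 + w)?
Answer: 879/2 ≈ 439.50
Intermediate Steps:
a(w, s) = s + w + 1/(-2 + w) (a(w, s) = (s + w) + 1/(-2 + w) = s + w + 1/(-2 + w))
E = -17/2 (E = -3 + ((1 + 0² - 2*6 - 2*0 + 6*0)/(-2 + 0))*(-1) = -3 + ((1 + 0 - 12 + 0 + 0)/(-2))*(-1) = -3 - ½*(-11)*(-1) = -3 + (11/2)*(-1) = -3 - 11/2 = -17/2 ≈ -8.5000)
E + 16*28 = -17/2 + 16*28 = -17/2 + 448 = 879/2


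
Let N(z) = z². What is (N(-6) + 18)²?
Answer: 2916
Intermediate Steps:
(N(-6) + 18)² = ((-6)² + 18)² = (36 + 18)² = 54² = 2916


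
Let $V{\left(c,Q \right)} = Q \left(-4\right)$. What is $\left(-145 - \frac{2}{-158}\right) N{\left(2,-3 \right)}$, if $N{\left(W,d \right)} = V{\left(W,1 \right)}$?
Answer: $\frac{45816}{79} \approx 579.95$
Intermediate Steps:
$V{\left(c,Q \right)} = - 4 Q$
$N{\left(W,d \right)} = -4$ ($N{\left(W,d \right)} = \left(-4\right) 1 = -4$)
$\left(-145 - \frac{2}{-158}\right) N{\left(2,-3 \right)} = \left(-145 - \frac{2}{-158}\right) \left(-4\right) = \left(-145 - - \frac{1}{79}\right) \left(-4\right) = \left(-145 + \frac{1}{79}\right) \left(-4\right) = \left(- \frac{11454}{79}\right) \left(-4\right) = \frac{45816}{79}$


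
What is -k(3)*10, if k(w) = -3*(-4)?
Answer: -120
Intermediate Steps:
k(w) = 12
-k(3)*10 = -1*12*10 = -12*10 = -120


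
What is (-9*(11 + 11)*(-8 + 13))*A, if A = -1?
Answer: 990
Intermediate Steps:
(-9*(11 + 11)*(-8 + 13))*A = -9*(11 + 11)*(-8 + 13)*(-1) = -198*5*(-1) = -9*110*(-1) = -990*(-1) = 990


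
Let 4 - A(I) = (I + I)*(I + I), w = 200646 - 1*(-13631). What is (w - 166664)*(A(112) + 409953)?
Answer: 17130252753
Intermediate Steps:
w = 214277 (w = 200646 + 13631 = 214277)
A(I) = 4 - 4*I² (A(I) = 4 - (I + I)*(I + I) = 4 - 2*I*2*I = 4 - 4*I²)
(w - 166664)*(A(112) + 409953) = (214277 - 166664)*((4 - 4*112²) + 409953) = 47613*((4 - 4*12544) + 409953) = 47613*((4 - 50176) + 409953) = 47613*(-50172 + 409953) = 47613*359781 = 17130252753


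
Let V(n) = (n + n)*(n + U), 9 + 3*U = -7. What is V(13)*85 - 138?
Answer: 50416/3 ≈ 16805.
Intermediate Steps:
U = -16/3 (U = -3 + (⅓)*(-7) = -3 - 7/3 = -16/3 ≈ -5.3333)
V(n) = 2*n*(-16/3 + n) (V(n) = (n + n)*(n - 16/3) = (2*n)*(-16/3 + n) = 2*n*(-16/3 + n))
V(13)*85 - 138 = ((⅔)*13*(-16 + 3*13))*85 - 138 = ((⅔)*13*(-16 + 39))*85 - 138 = ((⅔)*13*23)*85 - 138 = (598/3)*85 - 138 = 50830/3 - 138 = 50416/3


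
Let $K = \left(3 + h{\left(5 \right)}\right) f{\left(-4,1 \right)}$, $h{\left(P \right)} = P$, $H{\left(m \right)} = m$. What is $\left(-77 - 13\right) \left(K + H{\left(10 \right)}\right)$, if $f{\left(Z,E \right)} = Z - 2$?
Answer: $3420$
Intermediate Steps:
$f{\left(Z,E \right)} = -2 + Z$
$K = -48$ ($K = \left(3 + 5\right) \left(-2 - 4\right) = 8 \left(-6\right) = -48$)
$\left(-77 - 13\right) \left(K + H{\left(10 \right)}\right) = \left(-77 - 13\right) \left(-48 + 10\right) = \left(-77 - 13\right) \left(-38\right) = \left(-90\right) \left(-38\right) = 3420$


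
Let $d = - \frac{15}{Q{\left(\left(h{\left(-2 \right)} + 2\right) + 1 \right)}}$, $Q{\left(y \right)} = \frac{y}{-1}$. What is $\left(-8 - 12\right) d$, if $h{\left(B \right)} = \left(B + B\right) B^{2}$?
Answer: $\frac{300}{13} \approx 23.077$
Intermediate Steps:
$h{\left(B \right)} = 2 B^{3}$ ($h{\left(B \right)} = 2 B B^{2} = 2 B^{3}$)
$Q{\left(y \right)} = - y$ ($Q{\left(y \right)} = y \left(-1\right) = - y$)
$d = - \frac{15}{13}$ ($d = - \frac{15}{\left(-1\right) \left(\left(2 \left(-2\right)^{3} + 2\right) + 1\right)} = - \frac{15}{\left(-1\right) \left(\left(2 \left(-8\right) + 2\right) + 1\right)} = - \frac{15}{\left(-1\right) \left(\left(-16 + 2\right) + 1\right)} = - \frac{15}{\left(-1\right) \left(-14 + 1\right)} = - \frac{15}{\left(-1\right) \left(-13\right)} = - \frac{15}{13} \approx -1.1538$)
$\left(-8 - 12\right) d = \left(-8 - 12\right) \left(- \frac{15}{13}\right) = \left(-20\right) \left(- \frac{15}{13}\right) = \frac{300}{13}$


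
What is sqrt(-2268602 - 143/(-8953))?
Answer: I*sqrt(181842534769539)/8953 ≈ 1506.2*I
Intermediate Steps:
sqrt(-2268602 - 143/(-8953)) = sqrt(-2268602 - 143*(-1/8953)) = sqrt(-2268602 + 143/8953) = sqrt(-20310793563/8953) = I*sqrt(181842534769539)/8953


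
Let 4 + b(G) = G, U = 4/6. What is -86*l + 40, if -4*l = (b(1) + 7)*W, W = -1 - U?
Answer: -310/3 ≈ -103.33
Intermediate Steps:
U = ⅔ (U = 4*(⅙) = ⅔ ≈ 0.66667)
b(G) = -4 + G
W = -5/3 (W = -1 - 1*⅔ = -1 - ⅔ = -5/3 ≈ -1.6667)
l = 5/3 (l = -((-4 + 1) + 7)*(-5)/(4*3) = -(-3 + 7)*(-5)/(4*3) = -(-5)/3 = -¼*(-20/3) = 5/3 ≈ 1.6667)
-86*l + 40 = -86*5/3 + 40 = -430/3 + 40 = -310/3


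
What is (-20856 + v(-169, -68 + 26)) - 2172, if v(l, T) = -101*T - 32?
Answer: -18818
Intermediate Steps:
v(l, T) = -32 - 101*T
(-20856 + v(-169, -68 + 26)) - 2172 = (-20856 + (-32 - 101*(-68 + 26))) - 2172 = (-20856 + (-32 - 101*(-42))) - 2172 = (-20856 + (-32 + 4242)) - 2172 = (-20856 + 4210) - 2172 = -16646 - 2172 = -18818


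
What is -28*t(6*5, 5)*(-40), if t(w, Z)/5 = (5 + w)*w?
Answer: 5880000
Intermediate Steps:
t(w, Z) = 5*w*(5 + w) (t(w, Z) = 5*((5 + w)*w) = 5*(w*(5 + w)) = 5*w*(5 + w))
-28*t(6*5, 5)*(-40) = -140*6*5*(5 + 6*5)*(-40) = -140*30*(5 + 30)*(-40) = -140*30*35*(-40) = -28*5250*(-40) = -147000*(-40) = 5880000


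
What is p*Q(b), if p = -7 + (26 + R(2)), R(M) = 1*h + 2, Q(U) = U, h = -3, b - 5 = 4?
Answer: 162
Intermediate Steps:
b = 9 (b = 5 + 4 = 9)
R(M) = -1 (R(M) = 1*(-3) + 2 = -3 + 2 = -1)
p = 18 (p = -7 + (26 - 1) = -7 + 25 = 18)
p*Q(b) = 18*9 = 162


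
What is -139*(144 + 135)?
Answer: -38781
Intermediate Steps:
-139*(144 + 135) = -139*279 = -38781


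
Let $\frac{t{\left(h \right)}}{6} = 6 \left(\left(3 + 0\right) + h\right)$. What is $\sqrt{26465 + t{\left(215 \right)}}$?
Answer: $\sqrt{34313} \approx 185.24$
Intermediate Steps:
$t{\left(h \right)} = 108 + 36 h$ ($t{\left(h \right)} = 6 \cdot 6 \left(\left(3 + 0\right) + h\right) = 6 \cdot 6 \left(3 + h\right) = 6 \left(18 + 6 h\right) = 108 + 36 h$)
$\sqrt{26465 + t{\left(215 \right)}} = \sqrt{26465 + \left(108 + 36 \cdot 215\right)} = \sqrt{26465 + \left(108 + 7740\right)} = \sqrt{26465 + 7848} = \sqrt{34313}$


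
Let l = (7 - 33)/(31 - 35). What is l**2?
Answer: 169/4 ≈ 42.250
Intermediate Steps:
l = 13/2 (l = -26/(-4) = -26*(-1/4) = 13/2 ≈ 6.5000)
l**2 = (13/2)**2 = 169/4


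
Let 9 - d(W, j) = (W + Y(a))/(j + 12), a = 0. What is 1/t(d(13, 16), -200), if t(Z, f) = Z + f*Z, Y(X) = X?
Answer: -28/47561 ≈ -0.00058872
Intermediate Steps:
d(W, j) = 9 - W/(12 + j) (d(W, j) = 9 - (W + 0)/(j + 12) = 9 - W/(12 + j))
t(Z, f) = Z + Z*f
1/t(d(13, 16), -200) = 1/(((108 - 1*13 + 9*16)/(12 + 16))*(1 - 200)) = 1/(((108 - 13 + 144)/28)*(-199)) = 1/(((1/28)*239)*(-199)) = 1/((239/28)*(-199)) = 1/(-47561/28) = -28/47561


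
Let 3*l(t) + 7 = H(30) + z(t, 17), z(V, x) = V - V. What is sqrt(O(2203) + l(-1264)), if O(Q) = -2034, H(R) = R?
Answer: I*sqrt(18237)/3 ≈ 45.015*I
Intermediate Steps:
z(V, x) = 0
l(t) = 23/3 (l(t) = -7/3 + (30 + 0)/3 = -7/3 + (1/3)*30 = -7/3 + 10 = 23/3)
sqrt(O(2203) + l(-1264)) = sqrt(-2034 + 23/3) = sqrt(-6079/3) = I*sqrt(18237)/3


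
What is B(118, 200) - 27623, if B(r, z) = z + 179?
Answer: -27244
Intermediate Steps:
B(r, z) = 179 + z
B(118, 200) - 27623 = (179 + 200) - 27623 = 379 - 27623 = -27244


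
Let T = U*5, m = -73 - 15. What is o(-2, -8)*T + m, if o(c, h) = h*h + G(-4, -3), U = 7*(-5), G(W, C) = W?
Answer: -10588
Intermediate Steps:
m = -88
U = -35
T = -175 (T = -35*5 = -175)
o(c, h) = -4 + h**2 (o(c, h) = h*h - 4 = h**2 - 4 = -4 + h**2)
o(-2, -8)*T + m = (-4 + (-8)**2)*(-175) - 88 = (-4 + 64)*(-175) - 88 = 60*(-175) - 88 = -10500 - 88 = -10588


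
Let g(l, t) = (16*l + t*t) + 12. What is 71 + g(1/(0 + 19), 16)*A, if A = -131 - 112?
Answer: -1239895/19 ≈ -65258.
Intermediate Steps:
A = -243
g(l, t) = 12 + t² + 16*l (g(l, t) = (16*l + t²) + 12 = (t² + 16*l) + 12 = 12 + t² + 16*l)
71 + g(1/(0 + 19), 16)*A = 71 + (12 + 16² + 16/(0 + 19))*(-243) = 71 + (12 + 256 + 16/19)*(-243) = 71 + (5108/19)*(-243) = 71 - 1241244/19 = -1239895/19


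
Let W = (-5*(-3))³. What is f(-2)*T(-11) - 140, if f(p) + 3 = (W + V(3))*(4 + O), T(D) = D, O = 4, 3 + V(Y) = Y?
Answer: -297107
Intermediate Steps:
W = 3375 (W = 15³ = 3375)
V(Y) = -3 + Y
f(p) = 26997 (f(p) = -3 + (3375 + (-3 + 3))*(4 + 4) = -3 + (3375 + 0)*8 = -3 + 3375*8 = -3 + 27000 = 26997)
f(-2)*T(-11) - 140 = 26997*(-11) - 140 = -296967 - 140 = -297107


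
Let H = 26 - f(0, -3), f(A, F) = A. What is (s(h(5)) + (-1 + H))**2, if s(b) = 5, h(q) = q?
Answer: 900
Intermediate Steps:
H = 26 (H = 26 - 1*0 = 26 + 0 = 26)
(s(h(5)) + (-1 + H))**2 = (5 + (-1 + 26))**2 = (5 + 25)**2 = 30**2 = 900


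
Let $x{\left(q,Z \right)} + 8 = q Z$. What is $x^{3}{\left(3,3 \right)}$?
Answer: $1$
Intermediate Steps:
$x{\left(q,Z \right)} = -8 + Z q$ ($x{\left(q,Z \right)} = -8 + q Z = -8 + Z q$)
$x^{3}{\left(3,3 \right)} = \left(-8 + 3 \cdot 3\right)^{3} = \left(-8 + 9\right)^{3} = 1^{3} = 1$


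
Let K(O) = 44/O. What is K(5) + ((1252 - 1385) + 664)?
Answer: 2699/5 ≈ 539.80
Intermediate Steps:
K(5) + ((1252 - 1385) + 664) = 44/5 + ((1252 - 1385) + 664) = 44*(⅕) + (-133 + 664) = 44/5 + 531 = 2699/5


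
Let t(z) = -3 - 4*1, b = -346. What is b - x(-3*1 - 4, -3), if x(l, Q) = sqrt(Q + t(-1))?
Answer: -346 - I*sqrt(10) ≈ -346.0 - 3.1623*I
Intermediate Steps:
t(z) = -7 (t(z) = -3 - 4 = -7)
x(l, Q) = sqrt(-7 + Q) (x(l, Q) = sqrt(Q - 7) = sqrt(-7 + Q))
b - x(-3*1 - 4, -3) = -346 - sqrt(-7 - 3) = -346 - sqrt(-10) = -346 - I*sqrt(10)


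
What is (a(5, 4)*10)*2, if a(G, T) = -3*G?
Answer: -300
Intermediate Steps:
(a(5, 4)*10)*2 = (-3*5*10)*2 = -15*10*2 = -150*2 = -300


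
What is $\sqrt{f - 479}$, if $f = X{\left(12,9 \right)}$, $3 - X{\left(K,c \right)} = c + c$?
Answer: $i \sqrt{494} \approx 22.226 i$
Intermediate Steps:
$X{\left(K,c \right)} = 3 - 2 c$ ($X{\left(K,c \right)} = 3 - \left(c + c\right) = 3 - 2 c$)
$f = -15$ ($f = 3 - 18 = -15$)
$\sqrt{f - 479} = \sqrt{-15 - 479} = \sqrt{-494} = i \sqrt{494}$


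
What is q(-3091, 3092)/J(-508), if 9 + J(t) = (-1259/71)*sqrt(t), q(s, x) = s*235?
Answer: 32955361065/805629469 - 129861657530*I*sqrt(127)/805629469 ≈ 40.906 - 1816.6*I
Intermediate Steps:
q(s, x) = 235*s
J(t) = -9 - 1259*sqrt(t)/71 (J(t) = -9 + (-1259/71)*sqrt(t) = -9 + (-1259*1/71)*sqrt(t) = -9 - 1259*sqrt(t)/71)
q(-3091, 3092)/J(-508) = (235*(-3091))/(-9 - 2518*I*sqrt(127)/71) = -726385/(-9 - 2518*I*sqrt(127)/71)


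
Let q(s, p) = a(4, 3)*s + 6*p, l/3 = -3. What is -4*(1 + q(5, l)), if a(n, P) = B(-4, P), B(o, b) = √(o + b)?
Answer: 212 - 20*I ≈ 212.0 - 20.0*I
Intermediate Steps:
l = -9 (l = 3*(-3) = -9)
B(o, b) = √(b + o)
a(n, P) = √(-4 + P) (a(n, P) = √(P - 4) = √(-4 + P))
q(s, p) = 6*p + I*s (q(s, p) = √(-4 + 3)*s + 6*p = √(-1)*s + 6*p = I*s + 6*p = 6*p + I*s)
-4*(1 + q(5, l)) = -4*(1 + (6*(-9) + I*5)) = -4*(1 + (-54 + 5*I)) = -4*(-53 + 5*I) = 212 - 20*I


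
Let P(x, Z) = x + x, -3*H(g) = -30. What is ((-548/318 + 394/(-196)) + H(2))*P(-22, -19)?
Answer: -2148190/7791 ≈ -275.73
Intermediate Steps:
H(g) = 10 (H(g) = -1/3*(-30) = 10)
P(x, Z) = 2*x
((-548/318 + 394/(-196)) + H(2))*P(-22, -19) = ((-548/318 + 394/(-196)) + 10)*(2*(-22)) = ((-548*1/318 + 394*(-1/196)) + 10)*(-44) = ((-274/159 - 197/98) + 10)*(-44) = (-58175/15582 + 10)*(-44) = (97645/15582)*(-44) = -2148190/7791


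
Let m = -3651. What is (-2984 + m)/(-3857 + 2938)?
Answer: 6635/919 ≈ 7.2198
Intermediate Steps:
(-2984 + m)/(-3857 + 2938) = (-2984 - 3651)/(-3857 + 2938) = -6635/(-919) = -6635*(-1/919) = 6635/919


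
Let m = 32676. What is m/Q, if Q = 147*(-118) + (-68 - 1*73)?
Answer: -10892/5829 ≈ -1.8686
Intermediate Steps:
Q = -17487 (Q = -17346 + (-68 - 73) = -17346 - 141 = -17487)
m/Q = 32676/(-17487) = 32676*(-1/17487) = -10892/5829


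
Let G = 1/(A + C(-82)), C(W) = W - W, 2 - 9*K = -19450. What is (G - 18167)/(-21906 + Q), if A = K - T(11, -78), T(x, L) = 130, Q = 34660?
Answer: -110709695/77722876 ≈ -1.4244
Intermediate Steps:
K = 6484/3 (K = 2/9 - 1/9*(-19450) = 2/9 + 19450/9 = 6484/3 ≈ 2161.3)
C(W) = 0
A = 6094/3 (A = 6484/3 - 1*130 = 6484/3 - 130 = 6094/3 ≈ 2031.3)
G = 3/6094 (G = 1/(6094/3 + 0) = 1/(6094/3) = 3/6094 ≈ 0.00049229)
(G - 18167)/(-21906 + Q) = (3/6094 - 18167)/(-21906 + 34660) = -110709695/6094/12754 = -110709695/6094*1/12754 = -110709695/77722876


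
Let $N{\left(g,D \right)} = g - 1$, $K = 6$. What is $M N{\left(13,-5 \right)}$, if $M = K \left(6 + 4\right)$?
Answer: $720$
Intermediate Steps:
$N{\left(g,D \right)} = -1 + g$
$M = 60$ ($M = 6 \left(6 + 4\right) = 6 \cdot 10 = 60$)
$M N{\left(13,-5 \right)} = 60 \left(-1 + 13\right) = 60 \cdot 12 = 720$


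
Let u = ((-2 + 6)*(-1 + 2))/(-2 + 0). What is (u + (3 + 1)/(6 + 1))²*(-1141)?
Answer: -16300/7 ≈ -2328.6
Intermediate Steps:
u = -2 (u = (4*1)/(-2) = 4*(-½) = -2)
(u + (3 + 1)/(6 + 1))²*(-1141) = (-2 + (3 + 1)/(6 + 1))²*(-1141) = (-2 + 4/7)²*(-1141) = (-10/7)²*(-1141) = (100/49)*(-1141) = -16300/7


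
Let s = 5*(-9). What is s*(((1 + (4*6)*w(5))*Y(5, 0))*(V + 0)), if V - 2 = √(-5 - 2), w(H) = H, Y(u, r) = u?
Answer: -54450 - 27225*I*√7 ≈ -54450.0 - 72031.0*I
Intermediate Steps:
s = -45
V = 2 + I*√7 (V = 2 + √(-5 - 2) = 2 + √(-7) = 2 + I*√7 ≈ 2.0 + 2.6458*I)
s*(((1 + (4*6)*w(5))*Y(5, 0))*(V + 0)) = -45*(1 + (4*6)*5)*5*((2 + I*√7) + 0) = -45*(1 + 24*5)*5*(2 + I*√7) = -45*(1 + 120)*5*(2 + I*√7) = -45*121*5*(2 + I*√7) = -27225*(2 + I*√7) = -45*(1210 + 605*I*√7) = -54450 - 27225*I*√7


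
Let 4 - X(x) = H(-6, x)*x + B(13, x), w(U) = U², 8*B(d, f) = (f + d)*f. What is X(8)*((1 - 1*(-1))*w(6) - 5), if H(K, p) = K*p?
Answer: 24589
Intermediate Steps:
B(d, f) = f*(d + f)/8 (B(d, f) = ((f + d)*f)/8 = ((d + f)*f)/8 = (f*(d + f))/8 = f*(d + f)/8)
X(x) = 4 + 6*x² - x*(13 + x)/8 (X(x) = 4 - ((-6*x)*x + x*(13 + x)/8) = 4 - (-6*x² + x*(13 + x)/8) = 4 + (6*x² - x*(13 + x)/8) = 4 + 6*x² - x*(13 + x)/8)
X(8)*((1 - 1*(-1))*w(6) - 5) = (4 - 13/8*8 + (47/8)*8²)*((1 - 1*(-1))*6² - 5) = (4 - 13 + (47/8)*64)*((1 + 1)*36 - 5) = (4 - 13 + 376)*(2*36 - 5) = 367*(72 - 5) = 367*67 = 24589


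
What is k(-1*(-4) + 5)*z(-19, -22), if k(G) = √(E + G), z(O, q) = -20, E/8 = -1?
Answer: -20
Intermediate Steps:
E = -8 (E = 8*(-1) = -8)
k(G) = √(-8 + G)
k(-1*(-4) + 5)*z(-19, -22) = √(-8 + (-1*(-4) + 5))*(-20) = √(-8 + (4 + 5))*(-20) = √(-8 + 9)*(-20) = √1*(-20) = 1*(-20) = -20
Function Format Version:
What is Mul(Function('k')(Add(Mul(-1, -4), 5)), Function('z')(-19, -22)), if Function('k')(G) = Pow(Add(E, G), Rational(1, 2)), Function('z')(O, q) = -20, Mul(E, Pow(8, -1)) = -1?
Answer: -20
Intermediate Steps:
E = -8 (E = Mul(8, -1) = -8)
Function('k')(G) = Pow(Add(-8, G), Rational(1, 2))
Mul(Function('k')(Add(Mul(-1, -4), 5)), Function('z')(-19, -22)) = Mul(Pow(Add(-8, Add(Mul(-1, -4), 5)), Rational(1, 2)), -20) = Mul(Pow(Add(-8, Add(4, 5)), Rational(1, 2)), -20) = Mul(Pow(Add(-8, 9), Rational(1, 2)), -20) = Mul(Pow(1, Rational(1, 2)), -20) = Mul(1, -20) = -20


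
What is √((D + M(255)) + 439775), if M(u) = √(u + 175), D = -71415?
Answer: √(368360 + √430) ≈ 606.94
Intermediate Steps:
M(u) = √(175 + u)
√((D + M(255)) + 439775) = √((-71415 + √(175 + 255)) + 439775) = √((-71415 + √430) + 439775) = √(368360 + √430)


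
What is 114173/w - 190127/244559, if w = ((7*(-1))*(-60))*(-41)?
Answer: -636653503/85945020 ≈ -7.4077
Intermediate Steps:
w = -17220 (w = -7*(-60)*(-41) = 420*(-41) = -17220)
114173/w - 190127/244559 = 114173/(-17220) - 190127/244559 = 114173*(-1/17220) - 190127*1/244559 = -114173/17220 - 27161/34937 = -636653503/85945020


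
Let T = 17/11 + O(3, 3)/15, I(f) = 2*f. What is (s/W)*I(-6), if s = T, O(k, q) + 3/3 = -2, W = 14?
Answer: -444/385 ≈ -1.1532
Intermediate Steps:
O(k, q) = -3 (O(k, q) = -1 - 2 = -3)
T = 74/55 (T = 17/11 - 3/15 = 17*(1/11) - 3*1/15 = 17/11 - 1/5 = 74/55 ≈ 1.3455)
s = 74/55 ≈ 1.3455
(s/W)*I(-6) = ((74/55)/14)*(2*(-6)) = ((1/14)*(74/55))*(-12) = (37/385)*(-12) = -444/385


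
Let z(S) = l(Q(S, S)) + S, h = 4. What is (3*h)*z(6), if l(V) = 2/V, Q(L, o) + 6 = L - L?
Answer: 68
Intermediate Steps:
Q(L, o) = -6 (Q(L, o) = -6 + (L - L) = -6 + 0 = -6)
z(S) = -⅓ + S (z(S) = 2/(-6) + S = 2*(-⅙) + S = -⅓ + S)
(3*h)*z(6) = (3*4)*(-⅓ + 6) = 12*(17/3) = 68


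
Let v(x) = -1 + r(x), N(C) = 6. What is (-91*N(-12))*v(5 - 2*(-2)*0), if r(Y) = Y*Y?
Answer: -13104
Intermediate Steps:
r(Y) = Y²
v(x) = -1 + x²
(-91*N(-12))*v(5 - 2*(-2)*0) = (-91*6)*(-1 + (5 - 2*(-2)*0)²) = -546*(-1 + (5 - (-4)*0)²) = -546*(-1 + (5 - 1*0)²) = -546*(-1 + (5 + 0)²) = -546*(-1 + 5²) = -546*(-1 + 25) = -546*24 = -13104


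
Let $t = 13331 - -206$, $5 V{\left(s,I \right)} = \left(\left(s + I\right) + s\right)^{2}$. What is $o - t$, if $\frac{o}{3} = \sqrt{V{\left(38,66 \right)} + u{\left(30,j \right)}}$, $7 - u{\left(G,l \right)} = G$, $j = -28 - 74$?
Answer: $-13537 + \frac{3 \sqrt{100245}}{5} \approx -13347.0$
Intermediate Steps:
$V{\left(s,I \right)} = \frac{\left(I + 2 s\right)^{2}}{5}$ ($V{\left(s,I \right)} = \frac{\left(\left(s + I\right) + s\right)^{2}}{5} = \frac{\left(\left(I + s\right) + s\right)^{2}}{5} = \frac{\left(I + 2 s\right)^{2}}{5}$)
$t = 13537$ ($t = 13331 + 206 = 13537$)
$j = -102$ ($j = -28 - 74 = -102$)
$u{\left(G,l \right)} = 7 - G$
$o = \frac{3 \sqrt{100245}}{5}$ ($o = 3 \sqrt{\frac{\left(66 + 2 \cdot 38\right)^{2}}{5} + \left(7 - 30\right)} = 3 \sqrt{\frac{\left(66 + 76\right)^{2}}{5} + \left(7 - 30\right)} = 3 \sqrt{\frac{142^{2}}{5} - 23} = 3 \sqrt{\frac{1}{5} \cdot 20164 - 23} = 3 \sqrt{\frac{20164}{5} - 23} = 3 \sqrt{\frac{20049}{5}} = 3 \frac{\sqrt{100245}}{5} = \frac{3 \sqrt{100245}}{5} \approx 189.97$)
$o - t = \frac{3 \sqrt{100245}}{5} - 13537 = -13537 + \frac{3 \sqrt{100245}}{5}$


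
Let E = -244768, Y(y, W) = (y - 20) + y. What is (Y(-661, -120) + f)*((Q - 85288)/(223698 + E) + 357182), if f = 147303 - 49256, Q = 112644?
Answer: 1485269869428/43 ≈ 3.4541e+10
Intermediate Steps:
Y(y, W) = -20 + 2*y (Y(y, W) = (-20 + y) + y = -20 + 2*y)
f = 98047
(Y(-661, -120) + f)*((Q - 85288)/(223698 + E) + 357182) = ((-20 + 2*(-661)) + 98047)*((112644 - 85288)/(223698 - 244768) + 357182) = ((-20 - 1322) + 98047)*(27356/(-21070) + 357182) = (-1342 + 98047)*(27356*(-1/21070) + 357182) = 96705*(-1954/1505 + 357182) = 96705*(537556956/1505) = 1485269869428/43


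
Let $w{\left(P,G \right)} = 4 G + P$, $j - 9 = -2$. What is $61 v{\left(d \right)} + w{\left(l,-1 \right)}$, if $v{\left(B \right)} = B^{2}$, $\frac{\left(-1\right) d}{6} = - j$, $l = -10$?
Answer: $107590$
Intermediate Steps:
$j = 7$ ($j = 9 - 2 = 7$)
$d = 42$ ($d = - 6 \left(\left(-1\right) 7\right) = \left(-6\right) \left(-7\right) = 42$)
$w{\left(P,G \right)} = P + 4 G$
$61 v{\left(d \right)} + w{\left(l,-1 \right)} = 61 \cdot 42^{2} + \left(-10 + 4 \left(-1\right)\right) = 61 \cdot 1764 - 14 = 107604 - 14 = 107590$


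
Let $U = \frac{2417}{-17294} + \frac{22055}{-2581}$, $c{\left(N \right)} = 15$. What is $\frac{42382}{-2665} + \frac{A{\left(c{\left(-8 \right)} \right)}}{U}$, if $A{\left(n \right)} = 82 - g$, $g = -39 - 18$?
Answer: $- \frac{32964365677844}{1033107096255} \approx -31.908$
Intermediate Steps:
$g = -57$ ($g = -39 - 18 = -57$)
$U = - \frac{387657447}{44635814}$ ($U = 2417 \left(- \frac{1}{17294}\right) + 22055 \left(- \frac{1}{2581}\right) = - \frac{2417}{17294} - \frac{22055}{2581} = - \frac{387657447}{44635814} \approx -8.6849$)
$A{\left(n \right)} = 139$ ($A{\left(n \right)} = 82 - -57 = 82 + 57 = 139$)
$\frac{42382}{-2665} + \frac{A{\left(c{\left(-8 \right)} \right)}}{U} = \frac{42382}{-2665} + \frac{139}{- \frac{387657447}{44635814}} = 42382 \left(- \frac{1}{2665}\right) + 139 \left(- \frac{44635814}{387657447}\right) = - \frac{42382}{2665} - \frac{6204378146}{387657447} = - \frac{32964365677844}{1033107096255}$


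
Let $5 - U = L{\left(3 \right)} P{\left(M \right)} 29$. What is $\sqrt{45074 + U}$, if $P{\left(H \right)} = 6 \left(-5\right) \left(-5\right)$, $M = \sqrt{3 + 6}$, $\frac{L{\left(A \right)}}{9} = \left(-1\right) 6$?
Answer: $\sqrt{279979} \approx 529.13$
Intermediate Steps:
$L{\left(A \right)} = -54$ ($L{\left(A \right)} = 9 \left(\left(-1\right) 6\right) = 9 \left(-6\right) = -54$)
$M = 3$ ($M = \sqrt{9} = 3$)
$P{\left(H \right)} = 150$ ($P{\left(H \right)} = \left(-30\right) \left(-5\right) = 150$)
$U = 234905$ ($U = 5 - \left(-54\right) 150 \cdot 29 = 5 - \left(-8100\right) 29 = 5 - -234900 = 5 + 234900 = 234905$)
$\sqrt{45074 + U} = \sqrt{45074 + 234905} = \sqrt{279979}$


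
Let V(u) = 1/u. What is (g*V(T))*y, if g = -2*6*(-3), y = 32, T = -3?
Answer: -384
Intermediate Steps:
g = 36 (g = -12*(-3) = 36)
(g*V(T))*y = (36/(-3))*32 = (36*(-⅓))*32 = -12*32 = -384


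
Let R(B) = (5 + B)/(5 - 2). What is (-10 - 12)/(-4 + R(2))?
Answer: 66/5 ≈ 13.200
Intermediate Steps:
R(B) = 5/3 + B/3 (R(B) = (5 + B)/3 = (5 + B)*(⅓) = 5/3 + B/3)
(-10 - 12)/(-4 + R(2)) = (-10 - 12)/(-4 + (5/3 + (⅓)*2)) = -22/(-4 + (5/3 + ⅔)) = -22/(-4 + 7/3) = -22/(-5/3) = -⅗*(-22) = 66/5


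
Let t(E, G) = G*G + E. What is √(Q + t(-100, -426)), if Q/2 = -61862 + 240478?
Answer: 28*√687 ≈ 733.90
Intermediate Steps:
t(E, G) = E + G² (t(E, G) = G² + E = E + G²)
Q = 357232 (Q = 2*(-61862 + 240478) = 2*178616 = 357232)
√(Q + t(-100, -426)) = √(357232 + (-100 + (-426)²)) = √(357232 + (-100 + 181476)) = √(357232 + 181376) = √538608 = 28*√687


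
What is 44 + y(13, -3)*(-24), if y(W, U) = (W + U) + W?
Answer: -508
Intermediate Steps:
y(W, U) = U + 2*W (y(W, U) = (U + W) + W = U + 2*W)
44 + y(13, -3)*(-24) = 44 + (-3 + 2*13)*(-24) = 44 + (-3 + 26)*(-24) = 44 + 23*(-24) = 44 - 552 = -508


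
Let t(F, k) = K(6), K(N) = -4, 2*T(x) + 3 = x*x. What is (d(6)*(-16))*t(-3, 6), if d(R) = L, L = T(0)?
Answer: -96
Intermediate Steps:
T(x) = -3/2 + x²/2 (T(x) = -3/2 + (x*x)/2 = -3/2 + x²/2)
t(F, k) = -4
L = -3/2 (L = -3/2 + (½)*0² = -3/2 + (½)*0 = -3/2 + 0 = -3/2 ≈ -1.5000)
d(R) = -3/2
(d(6)*(-16))*t(-3, 6) = -3/2*(-16)*(-4) = 24*(-4) = -96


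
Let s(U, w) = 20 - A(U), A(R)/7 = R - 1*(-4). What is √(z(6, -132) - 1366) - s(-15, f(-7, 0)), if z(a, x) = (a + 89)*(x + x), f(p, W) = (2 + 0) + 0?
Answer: -97 + I*√26446 ≈ -97.0 + 162.62*I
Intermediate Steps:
A(R) = 28 + 7*R (A(R) = 7*(R - 1*(-4)) = 7*(R + 4) = 7*(4 + R) = 28 + 7*R)
f(p, W) = 2 (f(p, W) = 2 + 0 = 2)
z(a, x) = 2*x*(89 + a) (z(a, x) = (89 + a)*(2*x) = 2*x*(89 + a))
s(U, w) = -8 - 7*U (s(U, w) = 20 - (28 + 7*U) = 20 + (-28 - 7*U) = -8 - 7*U)
√(z(6, -132) - 1366) - s(-15, f(-7, 0)) = √(2*(-132)*(89 + 6) - 1366) - (-8 - 7*(-15)) = √(2*(-132)*95 - 1366) - (-8 + 105) = √(-25080 - 1366) - 1*97 = √(-26446) - 97 = I*√26446 - 97 = -97 + I*√26446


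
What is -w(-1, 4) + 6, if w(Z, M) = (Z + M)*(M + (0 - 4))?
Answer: 6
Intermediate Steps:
w(Z, M) = (-4 + M)*(M + Z) (w(Z, M) = (M + Z)*(M - 4) = (M + Z)*(-4 + M) = (-4 + M)*(M + Z))
-w(-1, 4) + 6 = -(4² - 4*4 - 4*(-1) + 4*(-1)) + 6 = -(16 - 16 + 4 - 4) + 6 = -1*0 + 6 = 0 + 6 = 6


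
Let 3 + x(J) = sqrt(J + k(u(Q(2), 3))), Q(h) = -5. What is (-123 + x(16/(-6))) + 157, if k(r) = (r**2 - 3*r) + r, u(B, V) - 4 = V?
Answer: 31 + sqrt(291)/3 ≈ 36.686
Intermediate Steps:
u(B, V) = 4 + V
k(r) = r**2 - 2*r
x(J) = -3 + sqrt(35 + J) (x(J) = -3 + sqrt(J + (4 + 3)*(-2 + (4 + 3))) = -3 + sqrt(J + 7*(-2 + 7)) = -3 + sqrt(J + 7*5) = -3 + sqrt(J + 35) = -3 + sqrt(35 + J))
(-123 + x(16/(-6))) + 157 = (-123 + (-3 + sqrt(35 + 16/(-6)))) + 157 = (-123 + (-3 + sqrt(35 + 16*(-1/6)))) + 157 = (-123 + (-3 + sqrt(35 - 8/3))) + 157 = (-123 + (-3 + sqrt(97/3))) + 157 = (-123 + (-3 + sqrt(291)/3)) + 157 = (-126 + sqrt(291)/3) + 157 = 31 + sqrt(291)/3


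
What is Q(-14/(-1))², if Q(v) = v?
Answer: 196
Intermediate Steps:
Q(-14/(-1))² = (-14/(-1))² = (-14*(-1))² = 14² = 196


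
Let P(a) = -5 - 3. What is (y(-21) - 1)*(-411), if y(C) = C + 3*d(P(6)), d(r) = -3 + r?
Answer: 22605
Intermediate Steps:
P(a) = -8
y(C) = -33 + C (y(C) = C + 3*(-3 - 8) = C + 3*(-11) = C - 33 = -33 + C)
(y(-21) - 1)*(-411) = ((-33 - 21) - 1)*(-411) = (-54 - 1)*(-411) = -55*(-411) = 22605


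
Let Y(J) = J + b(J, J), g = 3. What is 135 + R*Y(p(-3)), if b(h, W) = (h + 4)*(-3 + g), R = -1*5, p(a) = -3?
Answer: 150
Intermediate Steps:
R = -5
b(h, W) = 0 (b(h, W) = (h + 4)*(-3 + 3) = (4 + h)*0 = 0)
Y(J) = J (Y(J) = J + 0 = J)
135 + R*Y(p(-3)) = 135 - 5*(-3) = 135 + 15 = 150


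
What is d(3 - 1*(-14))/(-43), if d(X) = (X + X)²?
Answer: -1156/43 ≈ -26.884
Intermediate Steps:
d(X) = 4*X² (d(X) = (2*X)² = 4*X²)
d(3 - 1*(-14))/(-43) = (4*(3 - 1*(-14))²)/(-43) = (4*(3 + 14)²)*(-1/43) = (4*17²)*(-1/43) = (4*289)*(-1/43) = 1156*(-1/43) = -1156/43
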